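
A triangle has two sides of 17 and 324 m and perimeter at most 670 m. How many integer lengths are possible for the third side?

Triangle inequality: 307 < x < 341. Perimeter ≤ 670 gives x ≤ 670 − 17 − 324 = 329.
So 307 < x ≤ 329; integers 308 through 329: 22 values.

22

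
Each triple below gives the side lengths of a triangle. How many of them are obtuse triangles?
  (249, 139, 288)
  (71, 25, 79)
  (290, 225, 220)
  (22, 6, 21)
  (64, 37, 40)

(249,139,288): 139²+249² = 81322 < 82944 = 288² → obtuse
(71,25,79): 25²+71² = 5666 < 6241 = 79² → obtuse
(290,225,220): 220²+225² = 99025 > 84100 = 290² → acute
(22,6,21): 6²+21² = 477 < 484 = 22² → obtuse
(64,37,40): 37²+40² = 2969 < 4096 = 64² → obtuse
4 of the 5 are obtuse.

4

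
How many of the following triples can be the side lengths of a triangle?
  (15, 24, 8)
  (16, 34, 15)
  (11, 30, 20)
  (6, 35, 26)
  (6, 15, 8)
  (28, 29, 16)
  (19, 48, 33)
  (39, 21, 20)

4

(8,15,24): 8+15 ≤ 24 → not valid
(15,16,34): 15+16 ≤ 34 → not valid
(11,20,30): 11+20 > 30 → valid
(6,26,35): 6+26 ≤ 35 → not valid
(6,8,15): 6+8 ≤ 15 → not valid
(16,28,29): 16+28 > 29 → valid
(19,33,48): 19+33 > 48 → valid
(20,21,39): 20+21 > 39 → valid
4 of the 8 triples form a triangle.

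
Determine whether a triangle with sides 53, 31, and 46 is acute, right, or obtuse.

Compare the square of the longest side to the sum of squares of the other two: 31² + 46² = 3077 > 2809 = 53².

acute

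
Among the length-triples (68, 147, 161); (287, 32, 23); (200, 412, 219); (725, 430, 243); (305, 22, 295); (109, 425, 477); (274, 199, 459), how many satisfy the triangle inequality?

5

(68,147,161): 68+147 > 161 → valid
(23,32,287): 23+32 ≤ 287 → not valid
(200,219,412): 200+219 > 412 → valid
(243,430,725): 243+430 ≤ 725 → not valid
(22,295,305): 22+295 > 305 → valid
(109,425,477): 109+425 > 477 → valid
(199,274,459): 199+274 > 459 → valid
5 of the 7 triples form a triangle.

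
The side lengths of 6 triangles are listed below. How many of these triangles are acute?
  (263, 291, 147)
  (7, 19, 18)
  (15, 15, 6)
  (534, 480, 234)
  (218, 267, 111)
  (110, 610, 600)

(263,291,147): 147²+263² = 90778 > 84681 = 291² → acute
(7,19,18): 7²+18² = 373 > 361 = 19² → acute
(15,15,6): 6²+15² = 261 > 225 = 15² → acute
(534,480,234): 234²+480² = 285156 = 534² → right
(218,267,111): 111²+218² = 59845 < 71289 = 267² → obtuse
(110,610,600): 110²+600² = 372100 = 610² → right
3 of the 6 are acute.

3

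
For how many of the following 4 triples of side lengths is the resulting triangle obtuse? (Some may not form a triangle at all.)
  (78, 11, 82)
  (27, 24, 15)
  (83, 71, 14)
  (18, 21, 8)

3

(78,11,82): 11²+78² = 6205 < 6724 = 82² → obtuse
(27,24,15): 15²+24² = 801 > 729 = 27² → acute
(83,71,14): 14²+71² = 5237 < 6889 = 83² → obtuse
(18,21,8): 8²+18² = 388 < 441 = 21² → obtuse
3 of the 4 are obtuse.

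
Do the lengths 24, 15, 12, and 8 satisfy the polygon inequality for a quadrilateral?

A quadrilateral exists iff every side is shorter than the sum of the others — equivalently, the longest side is less than the sum of the rest.
Longest side 24 < 35 (sum of the remaining 3), so yes.

Yes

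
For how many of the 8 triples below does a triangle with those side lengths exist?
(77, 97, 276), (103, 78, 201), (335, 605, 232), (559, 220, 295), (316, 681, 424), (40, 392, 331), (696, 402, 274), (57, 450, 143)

(77,97,276): 77+97 ≤ 276 → not valid
(78,103,201): 78+103 ≤ 201 → not valid
(232,335,605): 232+335 ≤ 605 → not valid
(220,295,559): 220+295 ≤ 559 → not valid
(316,424,681): 316+424 > 681 → valid
(40,331,392): 40+331 ≤ 392 → not valid
(274,402,696): 274+402 ≤ 696 → not valid
(57,143,450): 57+143 ≤ 450 → not valid
1 of the 8 triples forms a triangle.

1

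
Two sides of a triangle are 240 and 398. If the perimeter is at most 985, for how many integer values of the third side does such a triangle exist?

Triangle inequality: 158 < x < 638. Perimeter ≤ 985 gives x ≤ 985 − 240 − 398 = 347.
So 158 < x ≤ 347; integers 159 through 347: 189 values.

189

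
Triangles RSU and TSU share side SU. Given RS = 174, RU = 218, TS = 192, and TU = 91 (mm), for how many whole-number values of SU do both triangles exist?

From triangle RSU: 44 < SU < 392.
From triangle TSU: 101 < SU < 283.
Intersection: 101 < SU < 283, so integers 102 through 282: 181 values.

181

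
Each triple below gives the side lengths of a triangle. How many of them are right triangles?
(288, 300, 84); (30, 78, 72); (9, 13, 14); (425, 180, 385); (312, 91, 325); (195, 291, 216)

(288,300,84): 84²+288² = 90000 = 300² → right
(30,78,72): 30²+72² = 6084 = 78² → right
(9,13,14): 9²+13² = 250 > 196 = 14² → acute
(425,180,385): 180²+385² = 180625 = 425² → right
(312,91,325): 91²+312² = 105625 = 325² → right
(195,291,216): 195²+216² = 84681 = 291² → right
5 of the 6 are right.

5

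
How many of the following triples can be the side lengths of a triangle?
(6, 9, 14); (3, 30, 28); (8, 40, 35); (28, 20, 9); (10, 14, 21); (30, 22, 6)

5

(6,9,14): 6+9 > 14 → valid
(3,28,30): 3+28 > 30 → valid
(8,35,40): 8+35 > 40 → valid
(9,20,28): 9+20 > 28 → valid
(10,14,21): 10+14 > 21 → valid
(6,22,30): 6+22 ≤ 30 → not valid
5 of the 6 triples form a triangle.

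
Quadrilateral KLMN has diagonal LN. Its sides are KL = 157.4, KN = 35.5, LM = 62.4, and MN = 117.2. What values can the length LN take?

121.9 < LN < 179.6

From triangle KLN: |157.4 − 35.5| < LN < 157.4 + 35.5, i.e. 121.9 < LN < 192.9.
From triangle MLN: 54.8 < LN < 179.6.
Both must hold, so LN lies in the intersection.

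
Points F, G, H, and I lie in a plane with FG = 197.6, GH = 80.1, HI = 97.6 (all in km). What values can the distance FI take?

The maximum is all hops collinear in one direction: 197.6 + 80.1 + 97.6 = 375.3.
The longest hop is 197.6; the others sum to 177.7. Folding the others back against it leaves at least 197.6 − 177.7 = 19.9.

19.9 ≤ FI ≤ 375.3 km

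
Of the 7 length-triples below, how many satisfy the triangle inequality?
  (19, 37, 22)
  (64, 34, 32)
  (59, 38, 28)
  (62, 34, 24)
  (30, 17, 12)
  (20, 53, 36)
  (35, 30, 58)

(19,22,37): 19+22 > 37 → valid
(32,34,64): 32+34 > 64 → valid
(28,38,59): 28+38 > 59 → valid
(24,34,62): 24+34 ≤ 62 → not valid
(12,17,30): 12+17 ≤ 30 → not valid
(20,36,53): 20+36 > 53 → valid
(30,35,58): 30+35 > 58 → valid
5 of the 7 triples form a triangle.

5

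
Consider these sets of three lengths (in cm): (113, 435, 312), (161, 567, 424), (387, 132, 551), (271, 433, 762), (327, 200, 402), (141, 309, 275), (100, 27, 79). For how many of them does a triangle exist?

4

(113,312,435): 113+312 ≤ 435 → not valid
(161,424,567): 161+424 > 567 → valid
(132,387,551): 132+387 ≤ 551 → not valid
(271,433,762): 271+433 ≤ 762 → not valid
(200,327,402): 200+327 > 402 → valid
(141,275,309): 141+275 > 309 → valid
(27,79,100): 27+79 > 100 → valid
4 of the 7 triples form a triangle.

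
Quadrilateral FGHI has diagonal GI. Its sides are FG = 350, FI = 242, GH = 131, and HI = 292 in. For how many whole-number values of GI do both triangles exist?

From triangle FGI: 108 < GI < 592.
From triangle HGI: 161 < GI < 423.
Intersection: 161 < GI < 423, so integers 162 through 422: 261 values.

261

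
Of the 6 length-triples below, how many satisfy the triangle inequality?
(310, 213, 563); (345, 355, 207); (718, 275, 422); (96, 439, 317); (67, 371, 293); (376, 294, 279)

2

(213,310,563): 213+310 ≤ 563 → not valid
(207,345,355): 207+345 > 355 → valid
(275,422,718): 275+422 ≤ 718 → not valid
(96,317,439): 96+317 ≤ 439 → not valid
(67,293,371): 67+293 ≤ 371 → not valid
(279,294,376): 279+294 > 376 → valid
2 of the 6 triples form a triangle.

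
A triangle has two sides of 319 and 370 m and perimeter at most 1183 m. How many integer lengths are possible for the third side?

443

Triangle inequality: 51 < x < 689. Perimeter ≤ 1183 gives x ≤ 1183 − 319 − 370 = 494.
So 51 < x ≤ 494; integers 52 through 494: 443 values.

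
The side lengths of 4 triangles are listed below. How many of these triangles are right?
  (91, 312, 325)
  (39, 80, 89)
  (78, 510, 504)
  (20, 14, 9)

3

(91,312,325): 91²+312² = 105625 = 325² → right
(39,80,89): 39²+80² = 7921 = 89² → right
(78,510,504): 78²+504² = 260100 = 510² → right
(20,14,9): 9²+14² = 277 < 400 = 20² → obtuse
3 of the 4 are right.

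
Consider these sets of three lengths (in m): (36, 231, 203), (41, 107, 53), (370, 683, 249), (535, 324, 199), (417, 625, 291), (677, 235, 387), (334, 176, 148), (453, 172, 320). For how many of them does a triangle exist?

3

(36,203,231): 36+203 > 231 → valid
(41,53,107): 41+53 ≤ 107 → not valid
(249,370,683): 249+370 ≤ 683 → not valid
(199,324,535): 199+324 ≤ 535 → not valid
(291,417,625): 291+417 > 625 → valid
(235,387,677): 235+387 ≤ 677 → not valid
(148,176,334): 148+176 ≤ 334 → not valid
(172,320,453): 172+320 > 453 → valid
3 of the 8 triples form a triangle.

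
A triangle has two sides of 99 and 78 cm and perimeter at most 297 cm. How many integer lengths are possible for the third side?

99

Triangle inequality: 21 < x < 177. Perimeter ≤ 297 gives x ≤ 297 − 99 − 78 = 120.
So 21 < x ≤ 120; integers 22 through 120: 99 values.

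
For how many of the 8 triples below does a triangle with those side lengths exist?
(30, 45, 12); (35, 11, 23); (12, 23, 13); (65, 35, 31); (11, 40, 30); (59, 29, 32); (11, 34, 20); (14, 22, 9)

(12,30,45): 12+30 ≤ 45 → not valid
(11,23,35): 11+23 ≤ 35 → not valid
(12,13,23): 12+13 > 23 → valid
(31,35,65): 31+35 > 65 → valid
(11,30,40): 11+30 > 40 → valid
(29,32,59): 29+32 > 59 → valid
(11,20,34): 11+20 ≤ 34 → not valid
(9,14,22): 9+14 > 22 → valid
5 of the 8 triples form a triangle.

5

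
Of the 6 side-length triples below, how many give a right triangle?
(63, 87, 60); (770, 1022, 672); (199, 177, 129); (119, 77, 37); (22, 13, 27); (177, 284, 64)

(63,87,60): 60²+63² = 7569 = 87² → right
(770,1022,672): 672²+770² = 1044484 = 1022² → right
(199,177,129): 129²+177² = 47970 > 39601 = 199² → acute
(119,77,37): 37+77 ≤ 119, not a triangle
(22,13,27): 13²+22² = 653 < 729 = 27² → obtuse
(177,284,64): 64+177 ≤ 284, not a triangle
2 of the 6 are right.

2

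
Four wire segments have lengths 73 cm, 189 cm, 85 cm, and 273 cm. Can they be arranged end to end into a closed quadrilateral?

Yes

A quadrilateral exists iff every side is shorter than the sum of the others — equivalently, the longest side is less than the sum of the rest.
Longest side 273 < 347 (sum of the remaining 3), so yes.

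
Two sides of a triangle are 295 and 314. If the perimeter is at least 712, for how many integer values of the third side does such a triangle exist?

506

Triangle inequality: 19 < x < 609. Perimeter ≥ 712 gives x ≥ 712 − 295 − 314 = 103.
So 103 ≤ x < 609; integers 103 through 608: 506 values.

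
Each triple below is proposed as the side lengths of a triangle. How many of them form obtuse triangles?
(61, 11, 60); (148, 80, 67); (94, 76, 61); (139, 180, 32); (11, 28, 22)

(61,11,60): 11²+60² = 3721 = 61² → right
(148,80,67): 67+80 ≤ 148, not a triangle
(94,76,61): 61²+76² = 9497 > 8836 = 94² → acute
(139,180,32): 32+139 ≤ 180, not a triangle
(11,28,22): 11²+22² = 605 < 784 = 28² → obtuse
1 of the 5 is obtuse.

1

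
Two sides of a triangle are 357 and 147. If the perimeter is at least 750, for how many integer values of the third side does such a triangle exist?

258

Triangle inequality: 210 < x < 504. Perimeter ≥ 750 gives x ≥ 750 − 357 − 147 = 246.
So 246 ≤ x < 504; integers 246 through 503: 258 values.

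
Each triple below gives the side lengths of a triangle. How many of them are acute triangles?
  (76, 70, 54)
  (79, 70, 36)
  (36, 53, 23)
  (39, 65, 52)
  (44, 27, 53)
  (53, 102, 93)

(76,70,54): 54²+70² = 7816 > 5776 = 76² → acute
(79,70,36): 36²+70² = 6196 < 6241 = 79² → obtuse
(36,53,23): 23²+36² = 1825 < 2809 = 53² → obtuse
(39,65,52): 39²+52² = 4225 = 65² → right
(44,27,53): 27²+44² = 2665 < 2809 = 53² → obtuse
(53,102,93): 53²+93² = 11458 > 10404 = 102² → acute
2 of the 6 are acute.

2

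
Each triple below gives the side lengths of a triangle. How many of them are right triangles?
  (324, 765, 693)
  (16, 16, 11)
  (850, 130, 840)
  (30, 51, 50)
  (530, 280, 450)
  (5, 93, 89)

3

(324,765,693): 324²+693² = 585225 = 765² → right
(16,16,11): 11²+16² = 377 > 256 = 16² → acute
(850,130,840): 130²+840² = 722500 = 850² → right
(30,51,50): 30²+50² = 3400 > 2601 = 51² → acute
(530,280,450): 280²+450² = 280900 = 530² → right
(5,93,89): 5²+89² = 7946 < 8649 = 93² → obtuse
3 of the 6 are right.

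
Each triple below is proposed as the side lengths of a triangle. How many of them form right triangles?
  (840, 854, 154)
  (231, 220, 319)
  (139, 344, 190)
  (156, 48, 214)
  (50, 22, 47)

(840,854,154): 154²+840² = 729316 = 854² → right
(231,220,319): 220²+231² = 101761 = 319² → right
(139,344,190): 139+190 ≤ 344, not a triangle
(156,48,214): 48+156 ≤ 214, not a triangle
(50,22,47): 22²+47² = 2693 > 2500 = 50² → acute
2 of the 5 are right.

2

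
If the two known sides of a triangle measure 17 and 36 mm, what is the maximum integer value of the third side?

The third side must be strictly less than 17 + 36 = 53.
The largest integer below 53 is 52.

52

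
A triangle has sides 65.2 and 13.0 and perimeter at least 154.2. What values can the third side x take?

76.0 ≤ x < 78.2

Triangle inequality alone gives 52.2 < x < 78.2.
The perimeter condition gives x ≥ 154.2 − 65.2 − 13.0 = 76.0.
Intersecting the two: 76.0 ≤ x < 78.2.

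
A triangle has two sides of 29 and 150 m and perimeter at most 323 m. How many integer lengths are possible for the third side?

23

Triangle inequality: 121 < x < 179. Perimeter ≤ 323 gives x ≤ 323 − 29 − 150 = 144.
So 121 < x ≤ 144; integers 122 through 144: 23 values.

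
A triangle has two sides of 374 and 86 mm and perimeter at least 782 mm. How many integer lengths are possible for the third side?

138

Triangle inequality: 288 < x < 460. Perimeter ≥ 782 gives x ≥ 782 − 374 − 86 = 322.
So 322 ≤ x < 460; integers 322 through 459: 138 values.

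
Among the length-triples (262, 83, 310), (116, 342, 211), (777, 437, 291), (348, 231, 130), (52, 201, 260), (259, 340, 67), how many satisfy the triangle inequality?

2

(83,262,310): 83+262 > 310 → valid
(116,211,342): 116+211 ≤ 342 → not valid
(291,437,777): 291+437 ≤ 777 → not valid
(130,231,348): 130+231 > 348 → valid
(52,201,260): 52+201 ≤ 260 → not valid
(67,259,340): 67+259 ≤ 340 → not valid
2 of the 6 triples form a triangle.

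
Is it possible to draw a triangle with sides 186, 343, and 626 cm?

No

The longest side is 626, but the other two sum to only 529.
529 < 626, so the triangle inequality fails.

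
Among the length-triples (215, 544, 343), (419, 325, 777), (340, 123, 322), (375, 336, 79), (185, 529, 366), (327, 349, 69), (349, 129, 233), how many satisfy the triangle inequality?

(215,343,544): 215+343 > 544 → valid
(325,419,777): 325+419 ≤ 777 → not valid
(123,322,340): 123+322 > 340 → valid
(79,336,375): 79+336 > 375 → valid
(185,366,529): 185+366 > 529 → valid
(69,327,349): 69+327 > 349 → valid
(129,233,349): 129+233 > 349 → valid
6 of the 7 triples form a triangle.

6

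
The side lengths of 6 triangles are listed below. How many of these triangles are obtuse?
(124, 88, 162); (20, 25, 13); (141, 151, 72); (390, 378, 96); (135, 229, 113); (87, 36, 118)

(124,88,162): 88²+124² = 23120 < 26244 = 162² → obtuse
(20,25,13): 13²+20² = 569 < 625 = 25² → obtuse
(141,151,72): 72²+141² = 25065 > 22801 = 151² → acute
(390,378,96): 96²+378² = 152100 = 390² → right
(135,229,113): 113²+135² = 30994 < 52441 = 229² → obtuse
(87,36,118): 36²+87² = 8865 < 13924 = 118² → obtuse
4 of the 6 are obtuse.

4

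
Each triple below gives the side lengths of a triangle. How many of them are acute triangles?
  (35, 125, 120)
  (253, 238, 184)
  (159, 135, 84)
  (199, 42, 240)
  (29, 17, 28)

2

(35,125,120): 35²+120² = 15625 = 125² → right
(253,238,184): 184²+238² = 90500 > 64009 = 253² → acute
(159,135,84): 84²+135² = 25281 = 159² → right
(199,42,240): 42²+199² = 41365 < 57600 = 240² → obtuse
(29,17,28): 17²+28² = 1073 > 841 = 29² → acute
2 of the 5 are acute.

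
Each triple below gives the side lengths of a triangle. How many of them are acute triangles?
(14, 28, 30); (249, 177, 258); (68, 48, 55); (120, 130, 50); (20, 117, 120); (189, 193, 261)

(14,28,30): 14²+28² = 980 > 900 = 30² → acute
(249,177,258): 177²+249² = 93330 > 66564 = 258² → acute
(68,48,55): 48²+55² = 5329 > 4624 = 68² → acute
(120,130,50): 50²+120² = 16900 = 130² → right
(20,117,120): 20²+117² = 14089 < 14400 = 120² → obtuse
(189,193,261): 189²+193² = 72970 > 68121 = 261² → acute
4 of the 6 are acute.

4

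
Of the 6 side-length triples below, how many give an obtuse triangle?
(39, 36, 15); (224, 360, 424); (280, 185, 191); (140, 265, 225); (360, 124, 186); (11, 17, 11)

(39,36,15): 15²+36² = 1521 = 39² → right
(224,360,424): 224²+360² = 179776 = 424² → right
(280,185,191): 185²+191² = 70706 < 78400 = 280² → obtuse
(140,265,225): 140²+225² = 70225 = 265² → right
(360,124,186): 124+186 ≤ 360, not a triangle
(11,17,11): 11²+11² = 242 < 289 = 17² → obtuse
2 of the 6 are obtuse.

2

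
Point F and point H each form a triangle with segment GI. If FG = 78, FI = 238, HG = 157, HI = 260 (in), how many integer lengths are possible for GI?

155

From triangle FGI: 160 < GI < 316.
From triangle HGI: 103 < GI < 417.
Intersection: 160 < GI < 316, so integers 161 through 315: 155 values.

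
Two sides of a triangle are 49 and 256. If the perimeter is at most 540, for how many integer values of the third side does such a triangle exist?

28

Triangle inequality: 207 < x < 305. Perimeter ≤ 540 gives x ≤ 540 − 49 − 256 = 235.
So 207 < x ≤ 235; integers 208 through 235: 28 values.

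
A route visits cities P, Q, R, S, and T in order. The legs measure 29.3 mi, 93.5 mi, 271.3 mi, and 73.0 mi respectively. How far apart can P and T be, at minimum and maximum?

75.5 ≤ PT ≤ 467.1 mi

The maximum is all hops collinear in one direction: 29.3 + 93.5 + 271.3 + 73.0 = 467.1.
The longest hop is 271.3; the others sum to 195.8. Folding the others back against it leaves at least 271.3 − 195.8 = 75.5.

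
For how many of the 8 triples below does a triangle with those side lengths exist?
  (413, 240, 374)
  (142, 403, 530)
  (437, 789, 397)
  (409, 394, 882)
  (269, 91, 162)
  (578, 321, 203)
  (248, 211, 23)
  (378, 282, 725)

(240,374,413): 240+374 > 413 → valid
(142,403,530): 142+403 > 530 → valid
(397,437,789): 397+437 > 789 → valid
(394,409,882): 394+409 ≤ 882 → not valid
(91,162,269): 91+162 ≤ 269 → not valid
(203,321,578): 203+321 ≤ 578 → not valid
(23,211,248): 23+211 ≤ 248 → not valid
(282,378,725): 282+378 ≤ 725 → not valid
3 of the 8 triples form a triangle.

3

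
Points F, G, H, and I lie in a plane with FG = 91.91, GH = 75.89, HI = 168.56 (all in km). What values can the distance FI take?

The maximum is all hops collinear in one direction: 91.91 + 75.89 + 168.56 = 336.36.
The longest hop is 168.56; the others sum to 167.80. Folding the others back against it leaves at least 168.56 − 167.80 = 0.76.

0.76 ≤ FI ≤ 336.36 km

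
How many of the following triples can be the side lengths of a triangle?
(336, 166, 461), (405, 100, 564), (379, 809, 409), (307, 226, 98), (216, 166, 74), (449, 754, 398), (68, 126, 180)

5

(166,336,461): 166+336 > 461 → valid
(100,405,564): 100+405 ≤ 564 → not valid
(379,409,809): 379+409 ≤ 809 → not valid
(98,226,307): 98+226 > 307 → valid
(74,166,216): 74+166 > 216 → valid
(398,449,754): 398+449 > 754 → valid
(68,126,180): 68+126 > 180 → valid
5 of the 7 triples form a triangle.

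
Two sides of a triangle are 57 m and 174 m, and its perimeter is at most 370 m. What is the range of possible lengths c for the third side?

117 < c ≤ 139

Triangle inequality alone gives 117 < c < 231.
The perimeter condition gives c ≤ 370 − 57 − 174 = 139.
Intersecting the two: 117 < c ≤ 139.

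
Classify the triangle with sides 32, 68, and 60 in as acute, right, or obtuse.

Compare the square of the longest side to the sum of squares of the other two: 32² + 60² = 4624 = 68².

right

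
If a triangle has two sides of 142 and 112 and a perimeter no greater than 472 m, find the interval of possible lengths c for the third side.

30 < c ≤ 218 m

Triangle inequality alone gives 30 < c < 254.
The perimeter condition gives c ≤ 472 − 142 − 112 = 218.
Intersecting the two: 30 < c ≤ 218.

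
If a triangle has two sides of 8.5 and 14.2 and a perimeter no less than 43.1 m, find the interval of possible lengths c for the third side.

20.4 ≤ c < 22.7

Triangle inequality alone gives 5.7 < c < 22.7.
The perimeter condition gives c ≥ 43.1 − 8.5 − 14.2 = 20.4.
Intersecting the two: 20.4 ≤ c < 22.7.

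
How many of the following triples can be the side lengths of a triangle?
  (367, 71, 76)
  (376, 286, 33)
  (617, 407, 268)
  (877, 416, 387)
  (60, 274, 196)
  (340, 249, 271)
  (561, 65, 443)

(71,76,367): 71+76 ≤ 367 → not valid
(33,286,376): 33+286 ≤ 376 → not valid
(268,407,617): 268+407 > 617 → valid
(387,416,877): 387+416 ≤ 877 → not valid
(60,196,274): 60+196 ≤ 274 → not valid
(249,271,340): 249+271 > 340 → valid
(65,443,561): 65+443 ≤ 561 → not valid
2 of the 7 triples form a triangle.

2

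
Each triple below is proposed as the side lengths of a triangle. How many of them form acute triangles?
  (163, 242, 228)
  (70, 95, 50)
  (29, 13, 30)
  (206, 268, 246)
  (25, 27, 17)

(163,242,228): 163²+228² = 78553 > 58564 = 242² → acute
(70,95,50): 50²+70² = 7400 < 9025 = 95² → obtuse
(29,13,30): 13²+29² = 1010 > 900 = 30² → acute
(206,268,246): 206²+246² = 102952 > 71824 = 268² → acute
(25,27,17): 17²+25² = 914 > 729 = 27² → acute
4 of the 5 are acute.

4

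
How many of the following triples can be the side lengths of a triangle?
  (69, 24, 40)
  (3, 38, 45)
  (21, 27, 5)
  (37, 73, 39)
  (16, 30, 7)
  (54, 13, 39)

1

(24,40,69): 24+40 ≤ 69 → not valid
(3,38,45): 3+38 ≤ 45 → not valid
(5,21,27): 5+21 ≤ 27 → not valid
(37,39,73): 37+39 > 73 → valid
(7,16,30): 7+16 ≤ 30 → not valid
(13,39,54): 13+39 ≤ 54 → not valid
1 of the 6 triples forms a triangle.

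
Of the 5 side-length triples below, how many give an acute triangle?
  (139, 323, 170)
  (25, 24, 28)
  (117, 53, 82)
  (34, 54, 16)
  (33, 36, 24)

2

(139,323,170): 139+170 ≤ 323, not a triangle
(25,24,28): 24²+25² = 1201 > 784 = 28² → acute
(117,53,82): 53²+82² = 9533 < 13689 = 117² → obtuse
(34,54,16): 16+34 ≤ 54, not a triangle
(33,36,24): 24²+33² = 1665 > 1296 = 36² → acute
2 of the 5 are acute.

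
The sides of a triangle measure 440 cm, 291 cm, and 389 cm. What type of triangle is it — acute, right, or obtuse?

acute

Compare the square of the longest side to the sum of squares of the other two: 291² + 389² = 236002 > 193600 = 440².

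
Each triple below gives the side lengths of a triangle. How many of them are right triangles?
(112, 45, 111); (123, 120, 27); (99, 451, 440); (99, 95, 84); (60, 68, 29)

2

(112,45,111): 45²+111² = 14346 > 12544 = 112² → acute
(123,120,27): 27²+120² = 15129 = 123² → right
(99,451,440): 99²+440² = 203401 = 451² → right
(99,95,84): 84²+95² = 16081 > 9801 = 99² → acute
(60,68,29): 29²+60² = 4441 < 4624 = 68² → obtuse
2 of the 5 are right.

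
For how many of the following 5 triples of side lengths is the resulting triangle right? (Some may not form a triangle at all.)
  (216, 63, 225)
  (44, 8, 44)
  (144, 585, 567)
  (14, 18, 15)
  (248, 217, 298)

2

(216,63,225): 63²+216² = 50625 = 225² → right
(44,8,44): 8²+44² = 2000 > 1936 = 44² → acute
(144,585,567): 144²+567² = 342225 = 585² → right
(14,18,15): 14²+15² = 421 > 324 = 18² → acute
(248,217,298): 217²+248² = 108593 > 88804 = 298² → acute
2 of the 5 are right.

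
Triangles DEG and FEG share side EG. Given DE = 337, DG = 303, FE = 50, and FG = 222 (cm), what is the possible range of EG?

From triangle DEG: |337 − 303| < EG < 337 + 303, i.e. 34 < EG < 640.
From triangle FEG: 172 < EG < 272.
Both must hold, so EG lies in the intersection.

172 < EG < 272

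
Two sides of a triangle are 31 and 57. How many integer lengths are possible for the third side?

The third side lies in the open interval (26, 88).
Integers from 27 to 87 inclusive: 87 − 27 + 1 = 61.

61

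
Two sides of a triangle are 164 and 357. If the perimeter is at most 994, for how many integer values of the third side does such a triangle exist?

Triangle inequality: 193 < x < 521. Perimeter ≤ 994 gives x ≤ 994 − 164 − 357 = 473.
So 193 < x ≤ 473; integers 194 through 473: 280 values.

280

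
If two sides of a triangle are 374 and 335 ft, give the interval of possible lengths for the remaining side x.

By the triangle inequality, x must be less than 374 + 335 = 709 and greater than |374 − 335| = 39.

39 < x < 709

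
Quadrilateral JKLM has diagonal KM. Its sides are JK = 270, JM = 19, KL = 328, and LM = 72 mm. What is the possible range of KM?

From triangle JKM: |270 − 19| < KM < 270 + 19, i.e. 251 < KM < 289.
From triangle LKM: 256 < KM < 400.
Both must hold, so KM lies in the intersection.

256 < KM < 289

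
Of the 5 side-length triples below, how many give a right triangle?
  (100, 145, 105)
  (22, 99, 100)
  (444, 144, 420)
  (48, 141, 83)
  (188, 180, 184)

2

(100,145,105): 100²+105² = 21025 = 145² → right
(22,99,100): 22²+99² = 10285 > 10000 = 100² → acute
(444,144,420): 144²+420² = 197136 = 444² → right
(48,141,83): 48+83 ≤ 141, not a triangle
(188,180,184): 180²+184² = 66256 > 35344 = 188² → acute
2 of the 5 are right.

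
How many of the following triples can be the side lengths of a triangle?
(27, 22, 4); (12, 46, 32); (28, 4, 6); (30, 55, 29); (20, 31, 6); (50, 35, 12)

1

(4,22,27): 4+22 ≤ 27 → not valid
(12,32,46): 12+32 ≤ 46 → not valid
(4,6,28): 4+6 ≤ 28 → not valid
(29,30,55): 29+30 > 55 → valid
(6,20,31): 6+20 ≤ 31 → not valid
(12,35,50): 12+35 ≤ 50 → not valid
1 of the 6 triples forms a triangle.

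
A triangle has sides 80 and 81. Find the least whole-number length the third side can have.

The third side must be strictly greater than |80 − 81| = 1.
The smallest integer above 1 is 2.

2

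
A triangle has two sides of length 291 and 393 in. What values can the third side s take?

By the triangle inequality, s must be less than 291 + 393 = 684 and greater than |291 − 393| = 102.

102 < s < 684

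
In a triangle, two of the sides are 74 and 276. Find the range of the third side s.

By the triangle inequality, s must be less than 74 + 276 = 350 and greater than |74 − 276| = 202.

202 < s < 350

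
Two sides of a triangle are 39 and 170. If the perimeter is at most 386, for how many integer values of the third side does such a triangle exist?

Triangle inequality: 131 < x < 209. Perimeter ≤ 386 gives x ≤ 386 − 39 − 170 = 177.
So 131 < x ≤ 177; integers 132 through 177: 46 values.

46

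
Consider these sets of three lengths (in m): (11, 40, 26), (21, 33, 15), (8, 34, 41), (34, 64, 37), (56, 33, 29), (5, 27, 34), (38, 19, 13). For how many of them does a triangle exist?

(11,26,40): 11+26 ≤ 40 → not valid
(15,21,33): 15+21 > 33 → valid
(8,34,41): 8+34 > 41 → valid
(34,37,64): 34+37 > 64 → valid
(29,33,56): 29+33 > 56 → valid
(5,27,34): 5+27 ≤ 34 → not valid
(13,19,38): 13+19 ≤ 38 → not valid
4 of the 7 triples form a triangle.

4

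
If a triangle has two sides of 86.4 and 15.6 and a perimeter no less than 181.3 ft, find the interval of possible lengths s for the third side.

79.3 ≤ s < 102.0 ft

Triangle inequality alone gives 70.8 < s < 102.0.
The perimeter condition gives s ≥ 181.3 − 86.4 − 15.6 = 79.3.
Intersecting the two: 79.3 ≤ s < 102.0.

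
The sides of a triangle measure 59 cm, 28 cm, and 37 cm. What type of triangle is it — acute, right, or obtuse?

Compare the square of the longest side to the sum of squares of the other two: 28² + 37² = 2153 < 3481 = 59².

obtuse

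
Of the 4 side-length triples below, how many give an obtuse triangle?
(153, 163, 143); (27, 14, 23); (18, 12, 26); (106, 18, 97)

3

(153,163,143): 143²+153² = 43858 > 26569 = 163² → acute
(27,14,23): 14²+23² = 725 < 729 = 27² → obtuse
(18,12,26): 12²+18² = 468 < 676 = 26² → obtuse
(106,18,97): 18²+97² = 9733 < 11236 = 106² → obtuse
3 of the 4 are obtuse.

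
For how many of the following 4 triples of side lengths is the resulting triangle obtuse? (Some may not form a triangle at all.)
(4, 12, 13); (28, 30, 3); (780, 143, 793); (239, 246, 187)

(4,12,13): 4²+12² = 160 < 169 = 13² → obtuse
(28,30,3): 3²+28² = 793 < 900 = 30² → obtuse
(780,143,793): 143²+780² = 628849 = 793² → right
(239,246,187): 187²+239² = 92090 > 60516 = 246² → acute
2 of the 4 are obtuse.

2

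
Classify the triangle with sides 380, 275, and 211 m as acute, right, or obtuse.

obtuse

Compare the square of the longest side to the sum of squares of the other two: 211² + 275² = 120146 < 144400 = 380².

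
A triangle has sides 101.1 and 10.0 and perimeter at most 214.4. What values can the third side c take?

91.1 < c ≤ 103.3

Triangle inequality alone gives 91.1 < c < 111.1.
The perimeter condition gives c ≤ 214.4 − 101.1 − 10.0 = 103.3.
Intersecting the two: 91.1 < c ≤ 103.3.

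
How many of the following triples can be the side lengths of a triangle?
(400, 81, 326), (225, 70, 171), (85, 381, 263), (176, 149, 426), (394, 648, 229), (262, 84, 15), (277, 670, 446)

3

(81,326,400): 81+326 > 400 → valid
(70,171,225): 70+171 > 225 → valid
(85,263,381): 85+263 ≤ 381 → not valid
(149,176,426): 149+176 ≤ 426 → not valid
(229,394,648): 229+394 ≤ 648 → not valid
(15,84,262): 15+84 ≤ 262 → not valid
(277,446,670): 277+446 > 670 → valid
3 of the 7 triples form a triangle.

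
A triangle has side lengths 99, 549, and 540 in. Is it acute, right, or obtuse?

Compare the square of the longest side to the sum of squares of the other two: 99² + 540² = 301401 = 549².

right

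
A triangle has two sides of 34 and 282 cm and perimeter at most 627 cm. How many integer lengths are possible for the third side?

Triangle inequality: 248 < x < 316. Perimeter ≤ 627 gives x ≤ 627 − 34 − 282 = 311.
So 248 < x ≤ 311; integers 249 through 311: 63 values.

63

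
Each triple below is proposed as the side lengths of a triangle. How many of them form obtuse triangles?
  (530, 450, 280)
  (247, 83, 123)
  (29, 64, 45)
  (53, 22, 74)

2

(530,450,280): 280²+450² = 280900 = 530² → right
(247,83,123): 83+123 ≤ 247, not a triangle
(29,64,45): 29²+45² = 2866 < 4096 = 64² → obtuse
(53,22,74): 22²+53² = 3293 < 5476 = 74² → obtuse
2 of the 4 are obtuse.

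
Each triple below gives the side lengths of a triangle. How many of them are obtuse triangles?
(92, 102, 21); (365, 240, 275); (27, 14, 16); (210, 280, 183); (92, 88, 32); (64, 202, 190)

(92,102,21): 21²+92² = 8905 < 10404 = 102² → obtuse
(365,240,275): 240²+275² = 133225 = 365² → right
(27,14,16): 14²+16² = 452 < 729 = 27² → obtuse
(210,280,183): 183²+210² = 77589 < 78400 = 280² → obtuse
(92,88,32): 32²+88² = 8768 > 8464 = 92² → acute
(64,202,190): 64²+190² = 40196 < 40804 = 202² → obtuse
4 of the 6 are obtuse.

4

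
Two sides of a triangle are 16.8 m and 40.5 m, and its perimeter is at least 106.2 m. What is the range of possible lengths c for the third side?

Triangle inequality alone gives 23.7 < c < 57.3.
The perimeter condition gives c ≥ 106.2 − 16.8 − 40.5 = 48.9.
Intersecting the two: 48.9 ≤ c < 57.3.

48.9 ≤ c < 57.3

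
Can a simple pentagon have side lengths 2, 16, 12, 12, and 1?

A pentagon exists iff every side is shorter than the sum of the others — equivalently, the longest side is less than the sum of the rest.
Longest side 16 < 27 (sum of the remaining 4), so yes.

Yes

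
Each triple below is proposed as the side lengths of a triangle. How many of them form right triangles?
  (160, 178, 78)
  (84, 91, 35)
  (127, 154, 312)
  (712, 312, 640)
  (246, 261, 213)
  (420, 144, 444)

4

(160,178,78): 78²+160² = 31684 = 178² → right
(84,91,35): 35²+84² = 8281 = 91² → right
(127,154,312): 127+154 ≤ 312, not a triangle
(712,312,640): 312²+640² = 506944 = 712² → right
(246,261,213): 213²+246² = 105885 > 68121 = 261² → acute
(420,144,444): 144²+420² = 197136 = 444² → right
4 of the 6 are right.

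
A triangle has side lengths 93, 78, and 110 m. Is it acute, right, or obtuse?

acute

Compare the square of the longest side to the sum of squares of the other two: 78² + 93² = 14733 > 12100 = 110².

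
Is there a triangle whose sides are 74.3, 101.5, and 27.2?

The two shorter sides sum to 101.5, exactly equal to the longest side 101.5.
That gives only a degenerate (flat) triangle — the inequality must be strict.

No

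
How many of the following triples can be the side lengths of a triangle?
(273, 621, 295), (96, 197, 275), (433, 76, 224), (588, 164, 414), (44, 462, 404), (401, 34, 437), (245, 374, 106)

1

(273,295,621): 273+295 ≤ 621 → not valid
(96,197,275): 96+197 > 275 → valid
(76,224,433): 76+224 ≤ 433 → not valid
(164,414,588): 164+414 ≤ 588 → not valid
(44,404,462): 44+404 ≤ 462 → not valid
(34,401,437): 34+401 ≤ 437 → not valid
(106,245,374): 106+245 ≤ 374 → not valid
1 of the 7 triples forms a triangle.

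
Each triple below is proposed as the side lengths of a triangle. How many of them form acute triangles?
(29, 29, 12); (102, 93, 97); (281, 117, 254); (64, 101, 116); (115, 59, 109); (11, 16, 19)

(29,29,12): 12²+29² = 985 > 841 = 29² → acute
(102,93,97): 93²+97² = 18058 > 10404 = 102² → acute
(281,117,254): 117²+254² = 78205 < 78961 = 281² → obtuse
(64,101,116): 64²+101² = 14297 > 13456 = 116² → acute
(115,59,109): 59²+109² = 15362 > 13225 = 115² → acute
(11,16,19): 11²+16² = 377 > 361 = 19² → acute
5 of the 6 are acute.

5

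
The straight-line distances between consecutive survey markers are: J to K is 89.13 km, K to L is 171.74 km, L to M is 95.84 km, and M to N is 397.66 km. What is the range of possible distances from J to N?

The maximum is all hops collinear in one direction: 89.13 + 171.74 + 95.84 + 397.66 = 754.37.
The longest hop is 397.66; the others sum to 356.71. Folding the others back against it leaves at least 397.66 − 356.71 = 40.95.

40.95 ≤ JN ≤ 754.37 km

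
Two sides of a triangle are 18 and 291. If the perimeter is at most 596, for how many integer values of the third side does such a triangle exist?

14

Triangle inequality: 273 < x < 309. Perimeter ≤ 596 gives x ≤ 596 − 18 − 291 = 287.
So 273 < x ≤ 287; integers 274 through 287: 14 values.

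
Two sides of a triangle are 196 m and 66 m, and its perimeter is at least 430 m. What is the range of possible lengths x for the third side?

Triangle inequality alone gives 130 < x < 262.
The perimeter condition gives x ≥ 430 − 196 − 66 = 168.
Intersecting the two: 168 ≤ x < 262.

168 ≤ x < 262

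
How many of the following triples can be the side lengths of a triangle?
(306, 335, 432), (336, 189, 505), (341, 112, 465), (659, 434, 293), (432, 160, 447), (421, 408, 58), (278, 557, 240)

5

(306,335,432): 306+335 > 432 → valid
(189,336,505): 189+336 > 505 → valid
(112,341,465): 112+341 ≤ 465 → not valid
(293,434,659): 293+434 > 659 → valid
(160,432,447): 160+432 > 447 → valid
(58,408,421): 58+408 > 421 → valid
(240,278,557): 240+278 ≤ 557 → not valid
5 of the 7 triples form a triangle.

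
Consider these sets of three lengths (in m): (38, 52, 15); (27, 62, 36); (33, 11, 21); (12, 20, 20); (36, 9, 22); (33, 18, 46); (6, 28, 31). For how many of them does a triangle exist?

5

(15,38,52): 15+38 > 52 → valid
(27,36,62): 27+36 > 62 → valid
(11,21,33): 11+21 ≤ 33 → not valid
(12,20,20): 12+20 > 20 → valid
(9,22,36): 9+22 ≤ 36 → not valid
(18,33,46): 18+33 > 46 → valid
(6,28,31): 6+28 > 31 → valid
5 of the 7 triples form a triangle.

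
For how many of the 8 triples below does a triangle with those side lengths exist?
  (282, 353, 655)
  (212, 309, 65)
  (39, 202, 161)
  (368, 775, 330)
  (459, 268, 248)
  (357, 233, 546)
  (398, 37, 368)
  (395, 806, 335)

3

(282,353,655): 282+353 ≤ 655 → not valid
(65,212,309): 65+212 ≤ 309 → not valid
(39,161,202): 39+161 ≤ 202 → not valid
(330,368,775): 330+368 ≤ 775 → not valid
(248,268,459): 248+268 > 459 → valid
(233,357,546): 233+357 > 546 → valid
(37,368,398): 37+368 > 398 → valid
(335,395,806): 335+395 ≤ 806 → not valid
3 of the 8 triples form a triangle.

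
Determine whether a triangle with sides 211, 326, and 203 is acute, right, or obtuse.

obtuse

Compare the square of the longest side to the sum of squares of the other two: 203² + 211² = 85730 < 106276 = 326².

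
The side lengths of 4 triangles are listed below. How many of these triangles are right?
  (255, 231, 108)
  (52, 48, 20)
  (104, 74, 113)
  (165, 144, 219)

3

(255,231,108): 108²+231² = 65025 = 255² → right
(52,48,20): 20²+48² = 2704 = 52² → right
(104,74,113): 74²+104² = 16292 > 12769 = 113² → acute
(165,144,219): 144²+165² = 47961 = 219² → right
3 of the 4 are right.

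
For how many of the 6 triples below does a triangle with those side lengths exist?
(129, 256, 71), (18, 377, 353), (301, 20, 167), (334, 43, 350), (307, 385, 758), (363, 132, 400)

(71,129,256): 71+129 ≤ 256 → not valid
(18,353,377): 18+353 ≤ 377 → not valid
(20,167,301): 20+167 ≤ 301 → not valid
(43,334,350): 43+334 > 350 → valid
(307,385,758): 307+385 ≤ 758 → not valid
(132,363,400): 132+363 > 400 → valid
2 of the 6 triples form a triangle.

2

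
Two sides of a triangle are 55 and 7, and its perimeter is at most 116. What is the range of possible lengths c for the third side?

48 < c ≤ 54

Triangle inequality alone gives 48 < c < 62.
The perimeter condition gives c ≤ 116 − 55 − 7 = 54.
Intersecting the two: 48 < c ≤ 54.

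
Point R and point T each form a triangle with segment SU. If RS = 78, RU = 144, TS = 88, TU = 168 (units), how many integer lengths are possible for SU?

141

From triangle RSU: 66 < SU < 222.
From triangle TSU: 80 < SU < 256.
Intersection: 80 < SU < 222, so integers 81 through 221: 141 values.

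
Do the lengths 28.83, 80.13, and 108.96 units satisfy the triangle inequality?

No

The two shorter sides sum to 108.96, exactly equal to the longest side 108.96.
That gives only a degenerate (flat) triangle — the inequality must be strict.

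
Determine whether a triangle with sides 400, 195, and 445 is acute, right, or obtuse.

Compare the square of the longest side to the sum of squares of the other two: 195² + 400² = 198025 = 445².

right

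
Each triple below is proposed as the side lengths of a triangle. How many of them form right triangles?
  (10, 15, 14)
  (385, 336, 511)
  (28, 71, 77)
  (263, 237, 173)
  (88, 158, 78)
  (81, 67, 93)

1

(10,15,14): 10²+14² = 296 > 225 = 15² → acute
(385,336,511): 336²+385² = 261121 = 511² → right
(28,71,77): 28²+71² = 5825 < 5929 = 77² → obtuse
(263,237,173): 173²+237² = 86098 > 69169 = 263² → acute
(88,158,78): 78²+88² = 13828 < 24964 = 158² → obtuse
(81,67,93): 67²+81² = 11050 > 8649 = 93² → acute
1 of the 6 is right.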